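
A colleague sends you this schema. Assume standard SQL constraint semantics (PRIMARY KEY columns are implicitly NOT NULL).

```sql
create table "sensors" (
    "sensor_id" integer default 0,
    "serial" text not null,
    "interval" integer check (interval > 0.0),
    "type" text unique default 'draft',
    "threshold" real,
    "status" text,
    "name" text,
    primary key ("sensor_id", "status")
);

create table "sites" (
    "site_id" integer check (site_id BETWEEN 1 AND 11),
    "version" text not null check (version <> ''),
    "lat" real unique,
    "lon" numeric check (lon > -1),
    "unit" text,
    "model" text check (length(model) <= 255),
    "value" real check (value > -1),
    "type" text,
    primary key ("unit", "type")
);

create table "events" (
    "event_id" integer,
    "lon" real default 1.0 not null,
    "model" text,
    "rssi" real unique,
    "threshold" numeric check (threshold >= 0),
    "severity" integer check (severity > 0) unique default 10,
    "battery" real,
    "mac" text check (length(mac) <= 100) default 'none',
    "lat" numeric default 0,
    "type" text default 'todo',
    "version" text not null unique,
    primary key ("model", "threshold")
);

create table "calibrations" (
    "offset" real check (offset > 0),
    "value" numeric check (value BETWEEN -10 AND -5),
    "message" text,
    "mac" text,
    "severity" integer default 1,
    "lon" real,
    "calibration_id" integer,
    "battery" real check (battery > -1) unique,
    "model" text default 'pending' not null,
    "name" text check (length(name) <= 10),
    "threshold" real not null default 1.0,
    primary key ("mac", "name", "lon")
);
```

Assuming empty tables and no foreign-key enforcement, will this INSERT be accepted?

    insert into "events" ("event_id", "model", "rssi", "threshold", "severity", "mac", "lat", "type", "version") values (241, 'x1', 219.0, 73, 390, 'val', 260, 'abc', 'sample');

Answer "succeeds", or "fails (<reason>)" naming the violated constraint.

NOT NULL columns: lon defaults to 1.0; model is supplied; threshold is supplied; version is supplied.
CHECK constraints: 73 satisfies (threshold >= 0); 390 satisfies (severity > 0); 'val' satisfies (length(mac) <= 100).
No constraint is violated.

succeeds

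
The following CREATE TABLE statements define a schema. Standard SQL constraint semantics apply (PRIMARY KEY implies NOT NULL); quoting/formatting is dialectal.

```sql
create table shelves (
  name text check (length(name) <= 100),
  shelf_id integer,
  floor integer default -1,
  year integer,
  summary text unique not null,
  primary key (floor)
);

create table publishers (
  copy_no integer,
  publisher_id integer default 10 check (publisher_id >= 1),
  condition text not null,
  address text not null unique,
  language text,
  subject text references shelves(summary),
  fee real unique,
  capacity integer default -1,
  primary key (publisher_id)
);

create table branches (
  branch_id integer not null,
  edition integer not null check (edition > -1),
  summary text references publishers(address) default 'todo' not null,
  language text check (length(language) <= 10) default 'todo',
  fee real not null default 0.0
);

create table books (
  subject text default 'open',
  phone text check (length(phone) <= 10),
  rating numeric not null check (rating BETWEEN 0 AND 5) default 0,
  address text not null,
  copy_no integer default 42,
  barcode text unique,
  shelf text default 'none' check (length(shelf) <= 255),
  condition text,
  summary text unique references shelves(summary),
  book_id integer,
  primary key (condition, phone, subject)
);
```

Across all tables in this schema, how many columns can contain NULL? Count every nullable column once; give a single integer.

14

shelves: 3 nullable (name, shelf_id, year — PK (floor) and explicit NOT NULL columns excluded).
publishers: 5 nullable (copy_no, language, subject, fee, capacity — PK (publisher_id) and explicit NOT NULL columns excluded).
branches: 1 nullable (language — PK none and explicit NOT NULL columns excluded).
books: 5 nullable (copy_no, barcode, shelf, summary, book_id — PK (condition, phone, subject) and explicit NOT NULL columns excluded).
Total: 3 + 5 + 1 + 5 = 14.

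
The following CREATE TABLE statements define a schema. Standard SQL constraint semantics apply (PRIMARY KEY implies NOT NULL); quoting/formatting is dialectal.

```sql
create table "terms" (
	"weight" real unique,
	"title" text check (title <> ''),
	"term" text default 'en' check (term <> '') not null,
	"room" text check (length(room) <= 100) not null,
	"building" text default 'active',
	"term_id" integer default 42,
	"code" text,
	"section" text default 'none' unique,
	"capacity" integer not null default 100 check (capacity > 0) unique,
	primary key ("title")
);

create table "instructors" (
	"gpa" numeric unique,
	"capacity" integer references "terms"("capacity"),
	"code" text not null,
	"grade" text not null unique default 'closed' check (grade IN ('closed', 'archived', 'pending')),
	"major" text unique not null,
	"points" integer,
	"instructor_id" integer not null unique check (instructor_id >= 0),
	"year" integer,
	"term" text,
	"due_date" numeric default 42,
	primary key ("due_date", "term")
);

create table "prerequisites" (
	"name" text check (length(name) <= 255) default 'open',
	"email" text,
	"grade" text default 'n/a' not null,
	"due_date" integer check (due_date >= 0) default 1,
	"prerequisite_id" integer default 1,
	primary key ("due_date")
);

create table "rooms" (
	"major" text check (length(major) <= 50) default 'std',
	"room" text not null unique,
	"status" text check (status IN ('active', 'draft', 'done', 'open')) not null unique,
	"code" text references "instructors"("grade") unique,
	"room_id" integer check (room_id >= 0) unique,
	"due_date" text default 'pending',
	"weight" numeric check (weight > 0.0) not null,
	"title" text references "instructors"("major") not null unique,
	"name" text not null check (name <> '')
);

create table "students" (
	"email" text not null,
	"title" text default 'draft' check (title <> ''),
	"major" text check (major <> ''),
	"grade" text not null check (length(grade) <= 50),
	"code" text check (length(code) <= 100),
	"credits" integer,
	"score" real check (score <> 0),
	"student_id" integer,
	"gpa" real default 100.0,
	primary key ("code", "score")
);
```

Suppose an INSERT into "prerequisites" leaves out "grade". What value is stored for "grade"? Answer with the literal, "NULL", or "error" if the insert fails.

grade has an explicit DEFAULT 'n/a'.
When the column is omitted from an INSERT, that default is used.

'n/a'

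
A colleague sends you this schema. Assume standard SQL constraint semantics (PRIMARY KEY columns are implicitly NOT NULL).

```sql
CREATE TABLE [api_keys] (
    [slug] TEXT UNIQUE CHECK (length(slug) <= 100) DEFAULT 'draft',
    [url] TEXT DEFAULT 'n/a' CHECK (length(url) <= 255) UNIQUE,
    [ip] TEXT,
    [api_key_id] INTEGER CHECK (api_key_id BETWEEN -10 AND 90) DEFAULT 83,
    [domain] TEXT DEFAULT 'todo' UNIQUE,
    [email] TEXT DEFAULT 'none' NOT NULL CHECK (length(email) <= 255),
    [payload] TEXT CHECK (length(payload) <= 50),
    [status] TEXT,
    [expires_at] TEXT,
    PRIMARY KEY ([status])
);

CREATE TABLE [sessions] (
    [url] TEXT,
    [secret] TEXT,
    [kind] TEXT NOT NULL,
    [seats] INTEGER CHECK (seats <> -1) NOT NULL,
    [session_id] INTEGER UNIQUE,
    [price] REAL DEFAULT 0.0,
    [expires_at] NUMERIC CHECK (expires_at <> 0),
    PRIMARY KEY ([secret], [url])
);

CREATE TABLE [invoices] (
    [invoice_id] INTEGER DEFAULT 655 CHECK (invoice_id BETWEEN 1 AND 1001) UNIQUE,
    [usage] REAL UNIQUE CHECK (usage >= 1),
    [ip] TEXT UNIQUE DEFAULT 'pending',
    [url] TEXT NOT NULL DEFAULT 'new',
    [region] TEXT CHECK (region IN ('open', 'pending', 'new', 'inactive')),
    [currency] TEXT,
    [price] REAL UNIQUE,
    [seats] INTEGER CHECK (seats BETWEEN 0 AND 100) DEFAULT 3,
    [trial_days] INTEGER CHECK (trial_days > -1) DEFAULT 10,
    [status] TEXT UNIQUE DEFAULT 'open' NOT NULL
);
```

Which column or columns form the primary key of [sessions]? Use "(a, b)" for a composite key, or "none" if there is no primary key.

(secret, url)

A table-level PRIMARY KEY clause names 2 columns: secret, url.
This is a composite key — the combination is unique, not each column individually.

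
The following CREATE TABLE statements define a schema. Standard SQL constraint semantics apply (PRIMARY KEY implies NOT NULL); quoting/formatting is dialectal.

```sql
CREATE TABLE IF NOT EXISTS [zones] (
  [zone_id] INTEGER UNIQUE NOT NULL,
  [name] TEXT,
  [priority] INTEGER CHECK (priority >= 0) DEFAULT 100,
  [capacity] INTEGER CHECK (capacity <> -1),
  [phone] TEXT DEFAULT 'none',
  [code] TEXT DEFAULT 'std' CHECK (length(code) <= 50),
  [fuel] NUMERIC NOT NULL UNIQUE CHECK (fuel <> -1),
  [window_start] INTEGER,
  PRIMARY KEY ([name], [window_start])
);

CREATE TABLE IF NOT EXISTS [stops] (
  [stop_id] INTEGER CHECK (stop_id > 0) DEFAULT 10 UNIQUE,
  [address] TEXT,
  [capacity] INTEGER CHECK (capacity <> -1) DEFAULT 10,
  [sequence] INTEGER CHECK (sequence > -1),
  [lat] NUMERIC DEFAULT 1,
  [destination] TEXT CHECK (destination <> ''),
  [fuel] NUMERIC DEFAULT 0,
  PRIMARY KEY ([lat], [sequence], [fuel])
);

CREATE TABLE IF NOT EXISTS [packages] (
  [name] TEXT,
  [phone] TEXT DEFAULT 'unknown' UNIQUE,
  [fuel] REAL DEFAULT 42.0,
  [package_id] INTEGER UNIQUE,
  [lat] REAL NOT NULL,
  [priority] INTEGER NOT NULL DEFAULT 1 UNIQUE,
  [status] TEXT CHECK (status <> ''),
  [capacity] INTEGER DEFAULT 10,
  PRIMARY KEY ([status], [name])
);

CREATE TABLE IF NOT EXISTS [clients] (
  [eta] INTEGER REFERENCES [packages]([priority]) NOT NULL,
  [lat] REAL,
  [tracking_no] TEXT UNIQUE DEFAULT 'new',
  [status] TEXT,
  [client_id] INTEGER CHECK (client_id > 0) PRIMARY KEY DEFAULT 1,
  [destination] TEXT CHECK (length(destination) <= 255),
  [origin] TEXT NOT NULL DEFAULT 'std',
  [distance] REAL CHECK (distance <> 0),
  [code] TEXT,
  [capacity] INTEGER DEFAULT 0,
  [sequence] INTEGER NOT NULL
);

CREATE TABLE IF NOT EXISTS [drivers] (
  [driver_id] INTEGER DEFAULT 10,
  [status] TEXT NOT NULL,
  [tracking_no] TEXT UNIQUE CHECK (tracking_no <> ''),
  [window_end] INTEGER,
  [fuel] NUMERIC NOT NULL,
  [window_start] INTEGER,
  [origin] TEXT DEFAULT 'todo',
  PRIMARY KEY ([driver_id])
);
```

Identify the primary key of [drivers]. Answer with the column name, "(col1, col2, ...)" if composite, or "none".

driver_id is declared PRIMARY KEY as a table-level PRIMARY KEY clause.

driver_id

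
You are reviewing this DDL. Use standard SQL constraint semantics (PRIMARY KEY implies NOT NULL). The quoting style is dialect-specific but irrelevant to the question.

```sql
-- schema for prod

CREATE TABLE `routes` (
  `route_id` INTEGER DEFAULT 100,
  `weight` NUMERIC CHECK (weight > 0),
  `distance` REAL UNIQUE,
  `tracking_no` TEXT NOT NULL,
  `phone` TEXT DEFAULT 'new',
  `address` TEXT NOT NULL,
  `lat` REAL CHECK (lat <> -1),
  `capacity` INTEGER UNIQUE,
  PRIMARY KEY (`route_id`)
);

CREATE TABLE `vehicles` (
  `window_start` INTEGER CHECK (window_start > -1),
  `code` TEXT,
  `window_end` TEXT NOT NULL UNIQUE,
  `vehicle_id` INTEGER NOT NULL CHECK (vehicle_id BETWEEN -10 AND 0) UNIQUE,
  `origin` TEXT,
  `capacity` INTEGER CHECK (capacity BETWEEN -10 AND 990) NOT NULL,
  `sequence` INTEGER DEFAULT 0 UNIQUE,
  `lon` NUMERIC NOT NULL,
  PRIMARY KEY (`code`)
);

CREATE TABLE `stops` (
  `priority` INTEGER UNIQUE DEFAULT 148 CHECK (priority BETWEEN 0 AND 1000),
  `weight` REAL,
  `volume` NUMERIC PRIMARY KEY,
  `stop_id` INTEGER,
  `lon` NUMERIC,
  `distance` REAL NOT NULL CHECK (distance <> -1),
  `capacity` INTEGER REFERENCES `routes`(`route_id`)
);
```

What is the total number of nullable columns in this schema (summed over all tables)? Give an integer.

13

routes: 5 nullable (weight, distance, phone, lat, capacity — PK (route_id) and explicit NOT NULL columns excluded).
vehicles: 3 nullable (window_start, origin, sequence — PK (code) and explicit NOT NULL columns excluded).
stops: 5 nullable (priority, weight, stop_id, lon, capacity — PK (volume) and explicit NOT NULL columns excluded).
Total: 5 + 3 + 5 = 13.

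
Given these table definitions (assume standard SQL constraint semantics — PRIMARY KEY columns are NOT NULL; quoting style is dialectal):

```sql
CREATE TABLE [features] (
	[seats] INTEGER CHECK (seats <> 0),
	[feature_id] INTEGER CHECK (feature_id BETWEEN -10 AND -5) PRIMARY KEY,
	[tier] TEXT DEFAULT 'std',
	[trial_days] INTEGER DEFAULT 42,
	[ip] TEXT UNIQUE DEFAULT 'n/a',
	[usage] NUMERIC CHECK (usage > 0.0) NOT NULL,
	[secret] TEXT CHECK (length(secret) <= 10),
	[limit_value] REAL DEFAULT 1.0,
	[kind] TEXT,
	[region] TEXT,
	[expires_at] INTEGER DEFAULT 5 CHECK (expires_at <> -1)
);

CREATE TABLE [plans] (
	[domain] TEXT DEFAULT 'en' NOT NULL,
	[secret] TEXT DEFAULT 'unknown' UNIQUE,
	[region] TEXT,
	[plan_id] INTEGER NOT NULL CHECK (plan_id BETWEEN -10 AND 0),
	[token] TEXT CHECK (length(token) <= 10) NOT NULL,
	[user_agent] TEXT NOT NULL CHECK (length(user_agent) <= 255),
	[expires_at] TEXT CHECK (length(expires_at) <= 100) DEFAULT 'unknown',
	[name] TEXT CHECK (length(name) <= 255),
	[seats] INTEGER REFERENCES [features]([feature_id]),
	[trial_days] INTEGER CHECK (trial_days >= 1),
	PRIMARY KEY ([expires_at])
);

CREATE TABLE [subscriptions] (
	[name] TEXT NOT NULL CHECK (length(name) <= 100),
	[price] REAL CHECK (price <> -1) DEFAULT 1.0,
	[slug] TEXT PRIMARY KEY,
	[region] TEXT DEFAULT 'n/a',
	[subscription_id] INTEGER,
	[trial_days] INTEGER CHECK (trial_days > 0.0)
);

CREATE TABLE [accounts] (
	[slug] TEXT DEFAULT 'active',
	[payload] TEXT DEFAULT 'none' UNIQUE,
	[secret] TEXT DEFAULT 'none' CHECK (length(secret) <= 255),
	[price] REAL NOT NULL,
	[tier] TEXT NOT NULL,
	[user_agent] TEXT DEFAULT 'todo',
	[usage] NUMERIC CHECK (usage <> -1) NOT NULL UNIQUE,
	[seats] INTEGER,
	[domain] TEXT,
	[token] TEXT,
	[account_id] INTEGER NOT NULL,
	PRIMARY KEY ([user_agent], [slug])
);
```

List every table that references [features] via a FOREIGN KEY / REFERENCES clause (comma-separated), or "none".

- plans.seats references features(feature_id).

plans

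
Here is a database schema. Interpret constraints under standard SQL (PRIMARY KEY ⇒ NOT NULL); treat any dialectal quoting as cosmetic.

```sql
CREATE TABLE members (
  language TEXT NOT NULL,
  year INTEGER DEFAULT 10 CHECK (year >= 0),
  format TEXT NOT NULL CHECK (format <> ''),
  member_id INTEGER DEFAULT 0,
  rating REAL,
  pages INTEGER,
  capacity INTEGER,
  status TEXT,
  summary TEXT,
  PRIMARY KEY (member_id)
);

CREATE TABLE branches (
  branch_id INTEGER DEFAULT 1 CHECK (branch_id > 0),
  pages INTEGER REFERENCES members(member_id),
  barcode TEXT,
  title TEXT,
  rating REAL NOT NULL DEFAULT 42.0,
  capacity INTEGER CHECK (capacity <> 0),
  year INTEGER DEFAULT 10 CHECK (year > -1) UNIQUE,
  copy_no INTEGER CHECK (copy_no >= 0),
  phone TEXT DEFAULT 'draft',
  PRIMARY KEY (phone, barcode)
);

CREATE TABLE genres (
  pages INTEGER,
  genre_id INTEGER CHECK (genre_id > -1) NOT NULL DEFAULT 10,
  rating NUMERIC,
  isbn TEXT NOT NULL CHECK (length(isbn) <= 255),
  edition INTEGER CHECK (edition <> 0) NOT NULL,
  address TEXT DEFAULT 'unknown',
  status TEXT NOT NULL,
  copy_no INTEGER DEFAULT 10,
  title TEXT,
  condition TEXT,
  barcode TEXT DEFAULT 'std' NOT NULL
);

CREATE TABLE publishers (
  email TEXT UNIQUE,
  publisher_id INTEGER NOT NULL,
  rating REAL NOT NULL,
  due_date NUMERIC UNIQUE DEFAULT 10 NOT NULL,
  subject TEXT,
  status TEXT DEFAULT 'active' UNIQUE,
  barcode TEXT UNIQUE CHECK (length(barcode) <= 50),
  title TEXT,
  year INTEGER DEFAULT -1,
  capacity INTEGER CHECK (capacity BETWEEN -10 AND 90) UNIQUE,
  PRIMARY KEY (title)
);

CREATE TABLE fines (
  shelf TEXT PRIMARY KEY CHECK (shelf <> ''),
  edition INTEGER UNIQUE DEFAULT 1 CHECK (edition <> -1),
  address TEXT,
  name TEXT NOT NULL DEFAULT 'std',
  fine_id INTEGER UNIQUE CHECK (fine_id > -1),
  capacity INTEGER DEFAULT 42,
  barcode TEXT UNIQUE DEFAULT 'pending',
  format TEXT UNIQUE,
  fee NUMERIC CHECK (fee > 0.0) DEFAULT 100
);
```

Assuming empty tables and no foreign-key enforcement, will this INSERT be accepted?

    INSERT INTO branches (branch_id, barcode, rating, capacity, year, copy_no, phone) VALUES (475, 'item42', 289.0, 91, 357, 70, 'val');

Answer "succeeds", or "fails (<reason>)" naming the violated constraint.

NOT NULL columns: barcode is supplied; phone is supplied; rating is supplied.
CHECK constraints: 475 satisfies (branch_id > 0); 91 satisfies (capacity <> 0); 357 satisfies (year > -1); 70 satisfies (copy_no >= 0).
No constraint is violated.

succeeds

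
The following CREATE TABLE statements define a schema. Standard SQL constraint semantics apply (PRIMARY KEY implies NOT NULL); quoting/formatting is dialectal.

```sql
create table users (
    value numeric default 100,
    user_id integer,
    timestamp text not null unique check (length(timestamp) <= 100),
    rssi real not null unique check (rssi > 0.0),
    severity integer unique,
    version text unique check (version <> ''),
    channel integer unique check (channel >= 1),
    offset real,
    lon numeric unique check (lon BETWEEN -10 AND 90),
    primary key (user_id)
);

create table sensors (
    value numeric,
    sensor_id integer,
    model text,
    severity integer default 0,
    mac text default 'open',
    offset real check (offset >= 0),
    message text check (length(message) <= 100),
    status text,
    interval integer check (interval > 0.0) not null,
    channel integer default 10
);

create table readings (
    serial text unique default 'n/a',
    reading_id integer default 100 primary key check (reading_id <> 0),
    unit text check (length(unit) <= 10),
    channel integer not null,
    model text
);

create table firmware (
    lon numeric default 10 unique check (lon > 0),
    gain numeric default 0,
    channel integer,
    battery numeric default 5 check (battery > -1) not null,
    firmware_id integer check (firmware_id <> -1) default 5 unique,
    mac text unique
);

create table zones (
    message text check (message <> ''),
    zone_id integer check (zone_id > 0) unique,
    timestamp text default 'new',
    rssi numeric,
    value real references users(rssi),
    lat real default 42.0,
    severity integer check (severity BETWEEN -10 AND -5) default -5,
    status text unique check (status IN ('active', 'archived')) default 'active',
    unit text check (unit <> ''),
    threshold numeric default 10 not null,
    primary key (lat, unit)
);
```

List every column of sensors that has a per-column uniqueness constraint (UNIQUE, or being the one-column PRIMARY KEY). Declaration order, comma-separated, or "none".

- value: no UNIQUE or single-column PK constraint.
- sensor_id: no UNIQUE or single-column PK constraint.
- model: no UNIQUE or single-column PK constraint.
- severity: no UNIQUE or single-column PK constraint.
- mac: no UNIQUE or single-column PK constraint.
- offset: no UNIQUE or single-column PK constraint.
- message: no UNIQUE or single-column PK constraint.
- status: no UNIQUE or single-column PK constraint.
- interval: no UNIQUE or single-column PK constraint.
- channel: no UNIQUE or single-column PK constraint.

none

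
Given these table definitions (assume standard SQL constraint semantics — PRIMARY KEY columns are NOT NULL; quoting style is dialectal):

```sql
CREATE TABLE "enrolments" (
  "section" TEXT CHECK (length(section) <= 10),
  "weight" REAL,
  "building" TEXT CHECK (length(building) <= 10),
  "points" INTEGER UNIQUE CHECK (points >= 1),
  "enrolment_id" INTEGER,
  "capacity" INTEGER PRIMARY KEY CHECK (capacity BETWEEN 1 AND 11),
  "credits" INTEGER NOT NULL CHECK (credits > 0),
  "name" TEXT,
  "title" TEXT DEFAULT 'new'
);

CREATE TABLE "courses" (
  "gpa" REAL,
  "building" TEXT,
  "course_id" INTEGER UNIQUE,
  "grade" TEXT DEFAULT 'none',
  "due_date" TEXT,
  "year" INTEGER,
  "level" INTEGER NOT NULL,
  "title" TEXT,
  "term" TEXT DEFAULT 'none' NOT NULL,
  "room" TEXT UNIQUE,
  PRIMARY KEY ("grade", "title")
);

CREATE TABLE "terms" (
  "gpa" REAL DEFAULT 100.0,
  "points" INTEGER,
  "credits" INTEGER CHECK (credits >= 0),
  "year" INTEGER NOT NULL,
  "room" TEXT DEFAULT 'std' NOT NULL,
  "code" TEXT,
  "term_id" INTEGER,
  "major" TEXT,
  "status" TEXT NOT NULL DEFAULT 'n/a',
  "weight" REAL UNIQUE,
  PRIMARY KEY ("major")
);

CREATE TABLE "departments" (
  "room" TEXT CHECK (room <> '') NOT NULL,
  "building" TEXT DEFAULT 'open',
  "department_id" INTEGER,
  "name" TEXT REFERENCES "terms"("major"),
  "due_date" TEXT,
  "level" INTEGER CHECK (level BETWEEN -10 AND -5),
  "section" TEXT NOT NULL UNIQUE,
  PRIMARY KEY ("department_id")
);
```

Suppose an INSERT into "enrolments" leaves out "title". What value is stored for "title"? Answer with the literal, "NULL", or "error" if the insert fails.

'new'

title has an explicit DEFAULT 'new'.
When the column is omitted from an INSERT, that default is used.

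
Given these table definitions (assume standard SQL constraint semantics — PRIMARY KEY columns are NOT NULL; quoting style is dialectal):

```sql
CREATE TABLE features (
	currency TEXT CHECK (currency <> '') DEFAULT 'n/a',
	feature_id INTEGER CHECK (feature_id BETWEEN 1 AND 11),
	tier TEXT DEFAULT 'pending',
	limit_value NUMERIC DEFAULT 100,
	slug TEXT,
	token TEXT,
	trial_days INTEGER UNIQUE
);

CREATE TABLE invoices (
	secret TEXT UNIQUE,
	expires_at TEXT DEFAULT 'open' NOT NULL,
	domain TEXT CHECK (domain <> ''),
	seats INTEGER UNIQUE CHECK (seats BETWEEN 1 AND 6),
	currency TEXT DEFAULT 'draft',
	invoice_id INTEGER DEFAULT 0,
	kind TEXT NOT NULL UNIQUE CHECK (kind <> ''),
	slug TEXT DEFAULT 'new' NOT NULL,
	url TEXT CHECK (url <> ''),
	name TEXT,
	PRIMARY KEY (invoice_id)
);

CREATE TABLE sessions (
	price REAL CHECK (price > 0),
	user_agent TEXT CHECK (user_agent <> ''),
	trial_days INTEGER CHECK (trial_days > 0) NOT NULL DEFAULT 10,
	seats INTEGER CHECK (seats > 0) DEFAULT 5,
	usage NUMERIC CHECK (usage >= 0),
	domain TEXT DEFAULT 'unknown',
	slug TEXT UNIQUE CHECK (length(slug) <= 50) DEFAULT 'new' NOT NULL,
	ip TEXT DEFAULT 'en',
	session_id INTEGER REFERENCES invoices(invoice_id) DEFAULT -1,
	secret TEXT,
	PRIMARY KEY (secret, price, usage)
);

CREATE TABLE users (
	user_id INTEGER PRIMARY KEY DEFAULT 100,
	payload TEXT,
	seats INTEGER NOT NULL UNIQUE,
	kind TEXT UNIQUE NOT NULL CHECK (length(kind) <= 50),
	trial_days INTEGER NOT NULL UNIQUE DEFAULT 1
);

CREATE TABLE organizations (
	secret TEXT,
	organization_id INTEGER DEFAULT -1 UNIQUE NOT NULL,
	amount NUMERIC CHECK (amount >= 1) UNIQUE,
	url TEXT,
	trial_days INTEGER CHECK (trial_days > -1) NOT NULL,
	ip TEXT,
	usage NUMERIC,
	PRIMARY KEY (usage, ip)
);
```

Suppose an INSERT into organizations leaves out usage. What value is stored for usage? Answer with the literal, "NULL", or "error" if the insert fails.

error

usage has no DEFAULT clause.
Omitting it would insert NULL, but it is part of the PRIMARY KEY, so the INSERT fails.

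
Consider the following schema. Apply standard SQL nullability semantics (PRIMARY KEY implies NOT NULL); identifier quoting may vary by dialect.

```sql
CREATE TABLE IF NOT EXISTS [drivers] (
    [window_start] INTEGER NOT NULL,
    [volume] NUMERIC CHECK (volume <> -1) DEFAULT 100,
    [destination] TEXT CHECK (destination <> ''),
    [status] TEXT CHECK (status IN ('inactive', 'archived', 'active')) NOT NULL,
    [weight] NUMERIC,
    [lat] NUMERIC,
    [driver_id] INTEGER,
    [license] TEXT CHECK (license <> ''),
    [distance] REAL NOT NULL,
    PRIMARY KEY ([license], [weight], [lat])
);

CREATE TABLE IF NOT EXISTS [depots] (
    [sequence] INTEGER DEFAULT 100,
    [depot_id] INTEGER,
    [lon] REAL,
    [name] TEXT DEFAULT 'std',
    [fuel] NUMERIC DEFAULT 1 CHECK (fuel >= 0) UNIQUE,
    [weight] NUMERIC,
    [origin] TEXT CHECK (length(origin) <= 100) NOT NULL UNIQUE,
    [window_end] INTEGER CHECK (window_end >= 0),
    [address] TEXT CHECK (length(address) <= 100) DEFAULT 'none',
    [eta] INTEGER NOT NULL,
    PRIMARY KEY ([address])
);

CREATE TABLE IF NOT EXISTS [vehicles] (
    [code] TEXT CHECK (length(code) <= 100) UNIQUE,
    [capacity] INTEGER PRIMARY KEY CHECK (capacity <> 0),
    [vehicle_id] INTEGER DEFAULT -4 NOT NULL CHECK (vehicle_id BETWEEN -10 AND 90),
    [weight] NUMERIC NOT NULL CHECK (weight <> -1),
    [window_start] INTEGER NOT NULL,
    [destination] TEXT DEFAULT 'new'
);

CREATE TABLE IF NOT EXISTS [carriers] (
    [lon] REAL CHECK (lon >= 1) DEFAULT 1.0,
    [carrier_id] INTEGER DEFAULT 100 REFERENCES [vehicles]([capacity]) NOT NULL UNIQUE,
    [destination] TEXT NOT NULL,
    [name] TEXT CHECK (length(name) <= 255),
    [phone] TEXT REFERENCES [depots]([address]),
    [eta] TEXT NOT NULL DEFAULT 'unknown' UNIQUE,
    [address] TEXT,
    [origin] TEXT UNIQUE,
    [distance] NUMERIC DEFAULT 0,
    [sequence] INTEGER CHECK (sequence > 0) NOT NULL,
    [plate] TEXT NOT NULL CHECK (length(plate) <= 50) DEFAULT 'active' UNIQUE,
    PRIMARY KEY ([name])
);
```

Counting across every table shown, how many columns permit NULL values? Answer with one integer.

17

drivers: 3 nullable (volume, destination, driver_id — PK (license, weight, lat) and explicit NOT NULL columns excluded).
depots: 7 nullable (sequence, depot_id, lon, name, fuel, weight, window_end — PK (address) and explicit NOT NULL columns excluded).
vehicles: 2 nullable (code, destination — PK (capacity) and explicit NOT NULL columns excluded).
carriers: 5 nullable (lon, phone, address, origin, distance — PK (name) and explicit NOT NULL columns excluded).
Total: 3 + 7 + 2 + 5 = 17.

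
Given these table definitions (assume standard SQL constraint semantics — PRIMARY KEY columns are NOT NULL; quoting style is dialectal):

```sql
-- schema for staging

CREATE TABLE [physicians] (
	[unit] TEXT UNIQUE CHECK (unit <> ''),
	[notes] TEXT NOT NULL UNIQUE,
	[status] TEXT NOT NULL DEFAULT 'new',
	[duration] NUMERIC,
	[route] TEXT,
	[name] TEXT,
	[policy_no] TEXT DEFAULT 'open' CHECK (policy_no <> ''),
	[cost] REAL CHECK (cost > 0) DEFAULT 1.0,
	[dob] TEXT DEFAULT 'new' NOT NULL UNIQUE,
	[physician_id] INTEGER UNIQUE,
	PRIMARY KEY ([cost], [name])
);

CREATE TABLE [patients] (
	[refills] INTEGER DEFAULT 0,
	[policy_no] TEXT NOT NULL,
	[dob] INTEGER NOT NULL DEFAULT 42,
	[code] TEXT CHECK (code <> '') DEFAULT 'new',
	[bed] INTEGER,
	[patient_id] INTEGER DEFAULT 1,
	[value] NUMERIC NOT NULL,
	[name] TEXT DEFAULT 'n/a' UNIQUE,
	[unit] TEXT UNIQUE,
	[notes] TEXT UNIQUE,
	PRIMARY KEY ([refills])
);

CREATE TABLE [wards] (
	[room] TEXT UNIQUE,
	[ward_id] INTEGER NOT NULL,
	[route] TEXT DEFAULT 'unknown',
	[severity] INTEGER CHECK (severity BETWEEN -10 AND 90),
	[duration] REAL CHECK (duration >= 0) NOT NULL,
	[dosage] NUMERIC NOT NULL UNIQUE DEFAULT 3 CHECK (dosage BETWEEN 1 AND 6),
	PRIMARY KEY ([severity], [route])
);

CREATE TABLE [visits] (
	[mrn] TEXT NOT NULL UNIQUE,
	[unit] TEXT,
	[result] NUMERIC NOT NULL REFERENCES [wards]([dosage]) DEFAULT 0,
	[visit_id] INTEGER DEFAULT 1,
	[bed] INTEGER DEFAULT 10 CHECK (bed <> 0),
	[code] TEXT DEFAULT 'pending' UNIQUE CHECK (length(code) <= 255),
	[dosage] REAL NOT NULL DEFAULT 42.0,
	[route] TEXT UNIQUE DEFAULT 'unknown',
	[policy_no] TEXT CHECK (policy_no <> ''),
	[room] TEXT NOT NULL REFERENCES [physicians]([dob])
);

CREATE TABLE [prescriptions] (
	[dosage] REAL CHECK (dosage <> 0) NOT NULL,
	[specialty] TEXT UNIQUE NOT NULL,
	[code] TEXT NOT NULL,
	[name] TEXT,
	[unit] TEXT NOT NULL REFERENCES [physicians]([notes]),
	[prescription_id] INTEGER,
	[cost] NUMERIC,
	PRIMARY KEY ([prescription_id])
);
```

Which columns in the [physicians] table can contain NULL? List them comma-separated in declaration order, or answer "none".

- unit: CHECK does not forbid NULL (a CHECK constraint passes when its expression is NULL) → nullable.
- notes: declared NOT NULL → not nullable.
- status: declared NOT NULL → not nullable.
- duration: no NOT NULL constraint applies → nullable.
- route: no NOT NULL constraint applies → nullable.
- name: part of the PRIMARY KEY, which implies NOT NULL → not nullable.
- policy_no: CHECK does not forbid NULL (a CHECK constraint passes when its expression is NULL) → nullable.
- cost: part of the PRIMARY KEY, which implies NOT NULL → not nullable.
- dob: declared NOT NULL → not nullable.
- physician_id: UNIQUE does not imply NOT NULL → nullable.

unit, duration, route, policy_no, physician_id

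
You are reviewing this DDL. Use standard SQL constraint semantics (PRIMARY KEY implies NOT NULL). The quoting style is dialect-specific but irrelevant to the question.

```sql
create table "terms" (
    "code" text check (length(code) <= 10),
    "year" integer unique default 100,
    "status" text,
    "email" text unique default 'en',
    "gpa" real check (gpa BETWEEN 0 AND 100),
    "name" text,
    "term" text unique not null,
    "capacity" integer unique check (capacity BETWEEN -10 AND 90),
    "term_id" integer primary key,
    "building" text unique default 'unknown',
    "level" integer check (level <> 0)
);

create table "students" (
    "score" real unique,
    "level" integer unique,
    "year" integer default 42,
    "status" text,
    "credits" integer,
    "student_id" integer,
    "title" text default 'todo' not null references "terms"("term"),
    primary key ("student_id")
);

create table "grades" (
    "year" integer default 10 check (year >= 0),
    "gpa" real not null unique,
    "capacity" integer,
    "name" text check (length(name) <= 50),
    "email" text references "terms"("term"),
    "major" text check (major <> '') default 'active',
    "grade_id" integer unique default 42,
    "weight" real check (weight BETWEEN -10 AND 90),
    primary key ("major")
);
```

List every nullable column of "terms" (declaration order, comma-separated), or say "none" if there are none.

- code: CHECK does not forbid NULL (a CHECK constraint passes when its expression is NULL) → nullable.
- year: UNIQUE does not imply NOT NULL → nullable.
- status: no NOT NULL constraint applies → nullable.
- email: UNIQUE does not imply NOT NULL → nullable.
- gpa: CHECK does not forbid NULL (a CHECK constraint passes when its expression is NULL) → nullable.
- name: no NOT NULL constraint applies → nullable.
- term: declared NOT NULL → not nullable.
- capacity: CHECK does not forbid NULL (a CHECK constraint passes when its expression is NULL) → nullable.
- term_id: part of the PRIMARY KEY, which implies NOT NULL → not nullable.
- building: UNIQUE does not imply NOT NULL → nullable.
- level: CHECK does not forbid NULL (a CHECK constraint passes when its expression is NULL) → nullable.

code, year, status, email, gpa, name, capacity, building, level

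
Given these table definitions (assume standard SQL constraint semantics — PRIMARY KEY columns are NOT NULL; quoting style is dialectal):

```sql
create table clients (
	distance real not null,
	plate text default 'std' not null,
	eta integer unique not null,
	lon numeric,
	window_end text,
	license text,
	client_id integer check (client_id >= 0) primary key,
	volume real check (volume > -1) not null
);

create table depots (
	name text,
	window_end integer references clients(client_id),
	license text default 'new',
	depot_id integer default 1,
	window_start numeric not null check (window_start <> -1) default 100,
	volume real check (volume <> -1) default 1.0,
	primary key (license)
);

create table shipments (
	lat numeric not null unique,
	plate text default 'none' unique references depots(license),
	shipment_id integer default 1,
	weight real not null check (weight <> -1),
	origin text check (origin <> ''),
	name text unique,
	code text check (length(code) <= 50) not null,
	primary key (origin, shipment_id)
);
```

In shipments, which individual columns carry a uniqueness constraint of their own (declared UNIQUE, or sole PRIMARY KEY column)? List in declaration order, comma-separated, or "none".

- lat: declared UNIQUE → unique.
- plate: declared UNIQUE → unique.
- shipment_id: part of a composite PRIMARY KEY — only the tuple is unique, not this column on its own.
- weight: no UNIQUE or single-column PK constraint.
- origin: part of a composite PRIMARY KEY — only the tuple is unique, not this column on its own.
- name: declared UNIQUE → unique.
- code: no UNIQUE or single-column PK constraint.

lat, plate, name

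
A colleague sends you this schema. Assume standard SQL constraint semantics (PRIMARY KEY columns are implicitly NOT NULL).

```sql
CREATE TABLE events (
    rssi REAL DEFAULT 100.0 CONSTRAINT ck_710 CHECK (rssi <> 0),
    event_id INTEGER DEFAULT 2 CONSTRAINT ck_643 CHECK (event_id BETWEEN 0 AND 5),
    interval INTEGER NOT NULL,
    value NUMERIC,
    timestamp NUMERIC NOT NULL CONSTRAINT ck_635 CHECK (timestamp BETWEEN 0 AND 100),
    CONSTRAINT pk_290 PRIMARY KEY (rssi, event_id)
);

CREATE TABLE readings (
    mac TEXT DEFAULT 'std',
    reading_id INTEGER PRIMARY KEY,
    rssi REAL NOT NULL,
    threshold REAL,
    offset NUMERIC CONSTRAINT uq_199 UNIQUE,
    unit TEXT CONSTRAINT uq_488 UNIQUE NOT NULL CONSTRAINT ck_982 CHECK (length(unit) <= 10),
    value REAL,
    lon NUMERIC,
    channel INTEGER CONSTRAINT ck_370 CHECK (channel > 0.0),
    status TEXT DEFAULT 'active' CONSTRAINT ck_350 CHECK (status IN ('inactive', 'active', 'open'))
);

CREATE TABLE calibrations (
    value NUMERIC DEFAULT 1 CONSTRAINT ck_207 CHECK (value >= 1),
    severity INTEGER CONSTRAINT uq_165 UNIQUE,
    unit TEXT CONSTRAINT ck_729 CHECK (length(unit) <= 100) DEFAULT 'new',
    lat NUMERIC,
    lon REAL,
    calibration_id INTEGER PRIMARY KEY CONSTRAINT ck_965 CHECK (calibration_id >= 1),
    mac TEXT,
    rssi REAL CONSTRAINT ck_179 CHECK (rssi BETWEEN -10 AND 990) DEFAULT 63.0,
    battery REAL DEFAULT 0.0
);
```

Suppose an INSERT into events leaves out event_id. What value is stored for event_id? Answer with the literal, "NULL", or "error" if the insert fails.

2

event_id has an explicit DEFAULT 2.
When the column is omitted from an INSERT, that default is used.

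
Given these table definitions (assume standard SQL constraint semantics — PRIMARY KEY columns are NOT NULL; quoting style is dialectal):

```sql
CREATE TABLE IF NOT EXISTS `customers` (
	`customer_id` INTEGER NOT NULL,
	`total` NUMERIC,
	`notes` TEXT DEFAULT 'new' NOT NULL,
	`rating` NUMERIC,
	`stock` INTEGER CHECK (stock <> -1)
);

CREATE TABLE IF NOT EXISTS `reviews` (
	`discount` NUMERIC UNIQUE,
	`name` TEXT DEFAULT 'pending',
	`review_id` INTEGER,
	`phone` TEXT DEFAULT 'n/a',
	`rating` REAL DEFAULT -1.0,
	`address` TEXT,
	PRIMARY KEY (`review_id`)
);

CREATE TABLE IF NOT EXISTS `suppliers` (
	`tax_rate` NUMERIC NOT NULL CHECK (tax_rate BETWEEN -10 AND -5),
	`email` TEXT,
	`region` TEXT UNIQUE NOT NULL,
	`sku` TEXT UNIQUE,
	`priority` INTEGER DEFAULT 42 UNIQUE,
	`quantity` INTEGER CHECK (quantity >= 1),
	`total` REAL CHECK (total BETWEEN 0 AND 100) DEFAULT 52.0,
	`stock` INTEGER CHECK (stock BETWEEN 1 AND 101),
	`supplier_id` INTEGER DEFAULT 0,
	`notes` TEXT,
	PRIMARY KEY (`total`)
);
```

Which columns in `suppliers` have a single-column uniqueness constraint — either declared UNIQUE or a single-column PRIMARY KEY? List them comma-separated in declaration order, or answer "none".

region, sku, priority, total

- tax_rate: no UNIQUE or single-column PK constraint.
- email: no UNIQUE or single-column PK constraint.
- region: declared UNIQUE → unique.
- sku: declared UNIQUE → unique.
- priority: declared UNIQUE → unique.
- quantity: no UNIQUE or single-column PK constraint.
- total: single-column PRIMARY KEY → unique.
- stock: no UNIQUE or single-column PK constraint.
- supplier_id: no UNIQUE or single-column PK constraint.
- notes: no UNIQUE or single-column PK constraint.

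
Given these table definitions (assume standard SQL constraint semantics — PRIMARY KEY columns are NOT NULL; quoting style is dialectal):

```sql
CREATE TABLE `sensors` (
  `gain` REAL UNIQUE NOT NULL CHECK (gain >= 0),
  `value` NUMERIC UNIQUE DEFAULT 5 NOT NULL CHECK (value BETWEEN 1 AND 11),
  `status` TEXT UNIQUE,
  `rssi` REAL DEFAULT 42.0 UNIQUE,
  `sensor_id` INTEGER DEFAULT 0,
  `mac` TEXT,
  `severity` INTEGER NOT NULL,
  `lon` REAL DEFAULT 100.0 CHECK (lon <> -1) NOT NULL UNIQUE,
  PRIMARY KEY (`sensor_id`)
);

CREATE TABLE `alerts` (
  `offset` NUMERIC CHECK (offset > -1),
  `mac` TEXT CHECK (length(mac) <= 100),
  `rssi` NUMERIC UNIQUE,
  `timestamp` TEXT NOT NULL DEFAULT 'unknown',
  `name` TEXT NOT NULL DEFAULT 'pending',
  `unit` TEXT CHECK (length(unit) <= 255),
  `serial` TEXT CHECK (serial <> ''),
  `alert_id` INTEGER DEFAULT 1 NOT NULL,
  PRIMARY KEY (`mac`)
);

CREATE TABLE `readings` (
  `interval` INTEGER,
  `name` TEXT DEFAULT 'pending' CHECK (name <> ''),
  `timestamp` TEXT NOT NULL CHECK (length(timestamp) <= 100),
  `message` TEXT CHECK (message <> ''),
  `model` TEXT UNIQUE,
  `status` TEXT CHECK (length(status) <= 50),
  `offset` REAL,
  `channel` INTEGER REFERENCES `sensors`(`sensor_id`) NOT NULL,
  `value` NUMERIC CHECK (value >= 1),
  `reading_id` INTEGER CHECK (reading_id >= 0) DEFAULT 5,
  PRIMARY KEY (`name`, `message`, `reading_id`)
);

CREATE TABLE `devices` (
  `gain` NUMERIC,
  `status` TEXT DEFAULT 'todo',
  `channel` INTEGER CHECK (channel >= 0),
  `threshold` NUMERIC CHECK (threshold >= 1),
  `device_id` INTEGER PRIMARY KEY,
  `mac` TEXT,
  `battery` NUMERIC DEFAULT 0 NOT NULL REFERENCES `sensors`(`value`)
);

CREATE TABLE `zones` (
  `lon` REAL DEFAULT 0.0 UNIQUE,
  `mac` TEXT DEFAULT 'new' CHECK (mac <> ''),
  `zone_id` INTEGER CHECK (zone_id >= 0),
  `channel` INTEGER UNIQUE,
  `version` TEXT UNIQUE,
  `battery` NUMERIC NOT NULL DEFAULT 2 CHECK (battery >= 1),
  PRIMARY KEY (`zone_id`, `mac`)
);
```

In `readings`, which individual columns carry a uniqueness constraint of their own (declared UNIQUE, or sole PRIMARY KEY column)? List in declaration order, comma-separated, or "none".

- interval: no UNIQUE or single-column PK constraint.
- name: part of a composite PRIMARY KEY — only the tuple is unique, not this column on its own.
- timestamp: no UNIQUE or single-column PK constraint.
- message: part of a composite PRIMARY KEY — only the tuple is unique, not this column on its own.
- model: declared UNIQUE → unique.
- status: no UNIQUE or single-column PK constraint.
- offset: no UNIQUE or single-column PK constraint.
- channel: no UNIQUE or single-column PK constraint.
- value: no UNIQUE or single-column PK constraint.
- reading_id: part of a composite PRIMARY KEY — only the tuple is unique, not this column on its own.

model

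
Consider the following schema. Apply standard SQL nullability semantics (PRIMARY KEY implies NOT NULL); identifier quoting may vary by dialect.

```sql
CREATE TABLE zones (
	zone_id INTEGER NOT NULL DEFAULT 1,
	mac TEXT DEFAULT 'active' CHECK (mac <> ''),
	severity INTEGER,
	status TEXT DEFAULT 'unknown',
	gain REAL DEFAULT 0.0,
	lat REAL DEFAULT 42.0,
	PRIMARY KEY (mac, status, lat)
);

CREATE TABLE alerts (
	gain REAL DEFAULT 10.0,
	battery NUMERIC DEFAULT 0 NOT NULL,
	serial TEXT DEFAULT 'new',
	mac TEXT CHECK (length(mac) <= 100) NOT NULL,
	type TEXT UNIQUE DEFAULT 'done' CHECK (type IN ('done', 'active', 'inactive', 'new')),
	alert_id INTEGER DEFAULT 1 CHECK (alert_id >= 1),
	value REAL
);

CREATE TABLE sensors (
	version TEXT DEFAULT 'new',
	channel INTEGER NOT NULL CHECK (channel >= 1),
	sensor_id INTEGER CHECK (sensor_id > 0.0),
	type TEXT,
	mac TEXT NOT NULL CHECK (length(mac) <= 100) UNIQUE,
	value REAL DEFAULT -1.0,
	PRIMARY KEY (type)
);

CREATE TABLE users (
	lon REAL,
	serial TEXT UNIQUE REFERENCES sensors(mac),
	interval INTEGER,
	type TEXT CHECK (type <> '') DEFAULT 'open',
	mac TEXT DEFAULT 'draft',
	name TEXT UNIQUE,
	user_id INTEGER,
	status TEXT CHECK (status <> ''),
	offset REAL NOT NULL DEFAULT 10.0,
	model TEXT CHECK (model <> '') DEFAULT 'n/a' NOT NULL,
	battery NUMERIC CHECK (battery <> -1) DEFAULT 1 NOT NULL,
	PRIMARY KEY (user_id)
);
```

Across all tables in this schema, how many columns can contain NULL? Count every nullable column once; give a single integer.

17

zones: 2 nullable (severity, gain — PK (mac, status, lat) and explicit NOT NULL columns excluded).
alerts: 5 nullable (gain, serial, type, alert_id, value — PK none and explicit NOT NULL columns excluded).
sensors: 3 nullable (version, sensor_id, value — PK (type) and explicit NOT NULL columns excluded).
users: 7 nullable (lon, serial, interval, type, mac, name, status — PK (user_id) and explicit NOT NULL columns excluded).
Total: 2 + 5 + 3 + 7 = 17.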